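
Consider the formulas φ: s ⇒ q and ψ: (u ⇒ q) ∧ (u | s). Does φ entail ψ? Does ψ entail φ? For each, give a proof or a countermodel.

Neither implication holds.

(⟹) This fails. Under q = F, s = F, u = F, the left side is true but the right side is false.

(⟸) This fails. Under q = F, s = T, u = F, the left side is false but the right side is true.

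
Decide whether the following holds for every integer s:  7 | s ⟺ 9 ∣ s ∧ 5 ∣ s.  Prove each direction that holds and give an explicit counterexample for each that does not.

(→) This fails: take s = 7. Certainly 7 ∣ 7, but 9 ∤ 7.

(←) This fails: take s = 45. Both 9 ∣ 45 and 5 ∣ 45, yet 45 is not a multiple of 7 (since 45 = 6·7 + 3), so 7 ∤ 45.

Both directions fail.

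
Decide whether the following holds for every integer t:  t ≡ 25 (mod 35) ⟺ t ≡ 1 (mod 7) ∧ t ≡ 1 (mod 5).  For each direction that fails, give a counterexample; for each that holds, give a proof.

Forward direction. This fails: t = 25 gives 25 ≡ 25 (mod 35) but 25 ≡ 4 (mod 7), so the conjunction on the right does not hold.

Converse. This fails: t = 1 satisfies both congruences on the right (1 ≡ 1 mod 7 and 1 ≡ 1 mod 5) yet 1 ≡ 1 (mod 35), not 25.

Neither implication holds.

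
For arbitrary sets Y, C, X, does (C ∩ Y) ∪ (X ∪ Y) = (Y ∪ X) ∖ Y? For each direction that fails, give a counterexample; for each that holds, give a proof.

(⟸) Let x ∈ (Y ∪ X) ∖ Y. Then either x ∈ X and x ∉ Y, C; or x ∈ C ∩ X and x ∉ Y. In each case x ∈ (C ∩ Y) ∪ (X ∪ Y), so (Y ∪ X) ∖ Y ⊆ (C ∩ Y) ∪ (X ∪ Y).

(⟹) This inclusion fails. Take Y = {1}, C = ∅, X = ∅; then 1 ∈ (C ∩ Y) ∪ (X ∪ Y) but 1 ∉ (Y ∪ X) ∖ Y.

The sets are not equal: only the reverse inclusion holds.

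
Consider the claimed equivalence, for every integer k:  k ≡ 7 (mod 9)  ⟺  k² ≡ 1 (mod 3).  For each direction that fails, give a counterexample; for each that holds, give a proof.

Only the forward implication holds.

(→) Suppose k ≡ 7 (mod 9). Then k² ≡ 7² = 49 (mod 9), and since 3 ∣ 9, also k² ≡ 1 (mod 3).

(←) This fails: take k = 1. Then 1² = 1 ≡ 1 (mod 3), yet 1 ≡ 1 (mod 9), not 7.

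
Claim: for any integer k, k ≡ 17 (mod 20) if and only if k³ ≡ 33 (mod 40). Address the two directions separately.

The forward direction fails; the converse holds.

[⇒] This fails: take k = 37. Then 37 ≡ 17 (mod 20), but 37³ = 50653 ≡ 13 (mod 40), not 33.

[⇐] Conversely, the residues r modulo 40 with r³ ≡ 33 (mod 40) are exactly {17}, and each is ≡ 17 (mod 20).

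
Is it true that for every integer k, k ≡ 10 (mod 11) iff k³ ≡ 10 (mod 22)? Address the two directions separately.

[⇒] This fails: take k = 21. Then 21 ≡ 10 (mod 11), but 21³ = 9261 ≡ 21 (mod 22), not 10.

[⇐] Conversely, the residues r modulo 22 with r³ ≡ 10 (mod 22) are exactly {10}, and each is ≡ 10 (mod 11).

The forward direction fails; the converse holds.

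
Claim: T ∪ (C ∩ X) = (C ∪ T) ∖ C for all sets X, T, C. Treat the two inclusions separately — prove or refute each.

Only the reverse inclusion holds.

(⟹) This inclusion fails. Take X = {1}, T = ∅, C = {1}; then 1 ∈ T ∪ (C ∩ X) but 1 ∉ (C ∪ T) ∖ C.

(⟸) Let x ∈ (C ∪ T) ∖ C. Then either x ∈ T and x ∉ X, C; or x ∈ X ∩ T and x ∉ C. In each case x ∈ T ∪ (C ∩ X), so (C ∪ T) ∖ C ⊆ T ∪ (C ∩ X).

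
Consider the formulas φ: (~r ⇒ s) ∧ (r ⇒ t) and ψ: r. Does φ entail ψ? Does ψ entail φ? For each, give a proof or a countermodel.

(→) This fails. Under r = F, s = T, t = F, the left side is true but the right side is false.

(←) This fails. Under r = T, s = F, t = F, the left side is false but the right side is true.

Both directions fail.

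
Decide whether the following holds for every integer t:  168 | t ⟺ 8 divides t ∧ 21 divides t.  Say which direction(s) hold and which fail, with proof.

Both directions hold.

(⟹) If 168 ∣ t, write t = 168q. Since 168 = 21·8, t = 8·(21q), so 8 ∣ t; and since 168 = 8·21, t = 21·(8q), so 21 ∣ t.

(⟸) Suppose 8 ∣ t and 21 ∣ t. Any common multiple of 8 and 21 is a multiple of their lcm; here gcd(8, 21) = 1, so lcm(8, 21) = 8·21 = 168, so 168 ∣ t.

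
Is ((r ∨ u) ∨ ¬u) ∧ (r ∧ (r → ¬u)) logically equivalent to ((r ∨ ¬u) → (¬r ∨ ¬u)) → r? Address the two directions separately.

(⟸) This fails. Under r = T, u = T, the left side is false but the right side is true.

(⟹) Assume the antecedent. If r is true, ((r ∨ ¬u) → (¬r ∨ ¬u)) → r reduces to true regardless of the other variables. If r is false, the antecedent cannot hold. Either way ((r ∨ ¬u) → (¬r ∨ ¬u)) → r holds.

Not equivalent: only (⇒) holds.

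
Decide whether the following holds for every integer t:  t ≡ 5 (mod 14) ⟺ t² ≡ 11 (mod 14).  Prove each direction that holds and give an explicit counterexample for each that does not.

Not equivalent: only (⇒) holds.

(⇒) Suppose t ≡ 5 (mod 14). Write t = 14j + 5. Then (14j + 5)² = 196j² + 140j + 25 = 14(14j² + 10j + 1) + 11, so t² ≡ 11 (mod 14).

(⇐) This fails: take t = 9. Then 9² = 81 ≡ 11 (mod 14), yet 9 ≡ 9 (mod 14), not 5.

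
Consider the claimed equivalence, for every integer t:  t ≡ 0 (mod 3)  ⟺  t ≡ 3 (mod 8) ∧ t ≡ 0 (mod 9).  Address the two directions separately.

Not equivalent: only (⇐) holds.

(⇒) This fails: t = 0 gives 0 ≡ 0 (mod 3) but 0 ≡ 0 (mod 8), so the conjunction on the right does not hold.

(⇐) Conversely, if t ≡ 3 (mod 8) and t ≡ 0 (mod 9), then by the Chinese remainder theorem t ≡ 27 (mod 72). Since 27 ≡ 0 (mod 3) and 3 ∣ 72, we get t ≡ 0 (mod 3).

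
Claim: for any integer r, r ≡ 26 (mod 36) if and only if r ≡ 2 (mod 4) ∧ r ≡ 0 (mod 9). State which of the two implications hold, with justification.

Both directions fail.

(→) This fails: r = 26 gives 26 ≡ 26 (mod 36) but 26 ≡ 8 (mod 9), so the conjunction on the right does not hold.

(←) This fails: r = 18 satisfies both congruences on the right (18 ≡ 2 mod 4 and 18 ≡ 0 mod 9) yet 18 ≡ 18 (mod 36), not 26.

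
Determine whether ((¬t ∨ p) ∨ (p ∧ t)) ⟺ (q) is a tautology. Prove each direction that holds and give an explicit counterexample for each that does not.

(⇒) fails and (⇐) fails.

Forward direction. This fails. Under q = F, p = F, t = F, the left side is true but the right side is false.

Converse. This fails. Under q = T, p = F, t = T, the left side is false but the right side is true.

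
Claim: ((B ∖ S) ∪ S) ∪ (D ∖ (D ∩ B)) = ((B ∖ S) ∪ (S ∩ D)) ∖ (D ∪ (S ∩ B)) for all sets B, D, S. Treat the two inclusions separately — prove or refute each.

Only the reverse inclusion holds.

(⟹) This inclusion fails. Take B = ∅, D = {1}, S = ∅; then 1 ∈ ((B ∖ S) ∪ S) ∪ (D ∖ (D ∩ B)) but 1 ∉ ((B ∖ S) ∪ (S ∩ D)) ∖ (D ∪ (S ∩ B)).

(⟸) Let x ∈ ((B ∖ S) ∪ (S ∩ D)) ∖ (D ∪ (S ∩ B)). Then x ∈ B and x ∉ D, S, from which x ∈ ((B ∖ S) ∪ S) ∪ (D ∖ (D ∩ B)).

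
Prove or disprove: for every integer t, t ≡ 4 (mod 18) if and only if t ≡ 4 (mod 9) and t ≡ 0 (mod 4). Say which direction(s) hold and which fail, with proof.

(←) If t ≡ 4 (mod 9) and t ≡ 0 (mod 4), then by the Chinese remainder theorem t ≡ 4 (mod 36). Since 4 ≡ 4 (mod 18) and 18 ∣ 36, we get t ≡ 4 (mod 18).

(→) This fails: t = 22 gives 22 ≡ 4 (mod 18) but 22 ≡ 2 (mod 4), so the conjunction on the right does not hold.

Not equivalent: only (⇐) holds.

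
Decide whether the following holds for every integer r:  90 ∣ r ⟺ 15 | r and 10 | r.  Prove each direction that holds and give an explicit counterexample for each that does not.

The forward direction holds; the converse fails.

Forward direction. If 90 ∣ r, write r = 90q. Since 90 = 6·15, r = 15·(6q), so 15 ∣ r; and since 90 = 9·10, r = 10·(9q), so 10 ∣ r.

Converse. This fails: take r = 30. Both 15 ∣ 30 and 10 ∣ 30, yet 30 is not a multiple of 90 (since 30 = 0·90 + 30), so 90 ∤ 30.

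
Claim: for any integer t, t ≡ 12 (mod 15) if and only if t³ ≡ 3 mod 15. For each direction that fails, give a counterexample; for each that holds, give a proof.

Forward direction. Suppose t ≡ 12 (mod 15). Write t = 15j + 12. Then (15j + 12)³ = 3375j³ + 8100j² + 6480j + 1728 = 15(225j³ + 540j² + 432j + 115) + 3, so t³ ≡ 3 (mod 15).

Converse. Suppose t³ ≡ 3 (mod 15). The only residue r in {0, …, 14} with r³ ≡ 3 (mod 15) is r = 12, so t ≡ 12 (mod 15).

Both directions hold; the statement is true.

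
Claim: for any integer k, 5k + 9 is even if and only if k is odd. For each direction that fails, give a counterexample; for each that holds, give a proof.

[⇒] Suppose 5k + 9 is even. Since 5 is odd, 5k and k have the same parity, so 5k + 9 ≡ k + 9 (mod 2). As 9 is odd, 5k + 9 is even exactly when k is odd. Thus k is odd.

[⇐] Conversely, suppose k is odd; write k = 2j + 1. Then 5k + 9 = 5·(2j + 1) + 9 = 2·5j + 14, which is even.

Both directions hold; the statement is true.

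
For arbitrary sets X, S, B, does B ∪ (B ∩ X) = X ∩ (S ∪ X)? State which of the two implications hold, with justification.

(⟹) This inclusion fails. Take X = ∅, S = ∅, B = {1}; then 1 ∈ B ∪ (B ∩ X) but 1 ∉ X ∩ (S ∪ X).

(⟸) This inclusion fails. Take X = {1}, S = ∅, B = ∅; then 1 ∈ X ∩ (S ∪ X) but 1 ∉ B ∪ (B ∩ X).

Neither inclusion holds.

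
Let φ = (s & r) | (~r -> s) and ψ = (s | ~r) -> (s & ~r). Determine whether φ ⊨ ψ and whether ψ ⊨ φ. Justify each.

(⇒) This fails. Under r = T, s = T, the left side is true but the right side is false.

(⇐) Assume the antecedent. If r is true, (s & r) | (~r -> s) reduces to true regardless of the other variables. If r is false, the antecedent forces (r = F, s = T), and (s & r) | (~r -> s) holds there. Either way (s & r) | (~r -> s) holds.

Only the reverse direction holds.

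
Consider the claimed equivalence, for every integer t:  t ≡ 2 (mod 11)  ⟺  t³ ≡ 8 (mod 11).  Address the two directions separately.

(←) For the converse, argue contrapositively. If t ≢ 2 (mod 11), then t is congruent to one of 0, 1, 3, 4, 5, 6, 7, 8, 9, 10 modulo 11, and these give t³ ≡ 0, 1, 5, 9, 4, 7, 2, 6, 3, 10 respectively — never 8.

(→) Suppose t ≡ 2 (mod 11). Write t = 11j + 2. Then (11j + 2)³ = 1331j³ + 726j² + 132j + 8 = 11(121j³ + 66j² + 12j) + 8, so t³ ≡ 8 (mod 11).

Both implications hold.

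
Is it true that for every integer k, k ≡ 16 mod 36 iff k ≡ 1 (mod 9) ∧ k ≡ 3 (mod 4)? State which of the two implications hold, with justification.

Both directions fail.

[⇒] This fails: k = 16 gives 16 ≡ 16 (mod 36) but 16 ≡ 7 (mod 9), so the conjunction on the right does not hold.

[⇐] This fails: k = 19 satisfies both congruences on the right (19 ≡ 1 mod 9 and 19 ≡ 3 mod 4) yet 19 ≡ 19 (mod 36), not 16.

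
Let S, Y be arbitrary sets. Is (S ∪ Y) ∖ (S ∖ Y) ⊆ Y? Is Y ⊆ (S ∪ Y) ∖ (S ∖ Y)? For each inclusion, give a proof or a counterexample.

Both inclusions hold.

Forward inclusion. Let x ∈ (S ∪ Y) ∖ (S ∖ Y). Then either x ∈ Y and x ∉ S; or x ∈ S ∩ Y. In each case x ∈ Y, so (S ∪ Y) ∖ (S ∖ Y) ⊆ Y.

Reverse inclusion. Let x ∈ Y. Then either x ∈ Y and x ∉ S; or x ∈ S ∩ Y. In each case x ∈ (S ∪ Y) ∖ (S ∖ Y), so Y ⊆ (S ∪ Y) ∖ (S ∖ Y).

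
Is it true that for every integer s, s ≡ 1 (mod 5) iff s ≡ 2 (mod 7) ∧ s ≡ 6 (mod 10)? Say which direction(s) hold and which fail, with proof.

(⇒) This fails: s = 1 gives 1 ≡ 1 (mod 5) but 1 ≡ 1 (mod 7), so the conjunction on the right does not hold.

(⇐) Conversely, if s ≡ 2 (mod 7) and s ≡ 6 (mod 10), then by the Chinese remainder theorem s ≡ 16 (mod 70). Since 16 ≡ 1 (mod 5) and 5 ∣ 70, we get s ≡ 1 (mod 5).

(⇒) fails; (⇐) holds.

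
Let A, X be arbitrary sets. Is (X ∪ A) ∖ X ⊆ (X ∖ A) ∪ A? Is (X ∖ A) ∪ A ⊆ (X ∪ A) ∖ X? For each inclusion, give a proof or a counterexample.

Forward inclusion. Let x ∈ (X ∪ A) ∖ X. Then x ∈ A and x ∉ X, from which x ∈ (X ∖ A) ∪ A.

Reverse inclusion. This inclusion fails. Take A = ∅, X = {1}; then 1 ∈ (X ∖ A) ∪ A but 1 ∉ (X ∪ A) ∖ X.

(⊆) holds; (⊇) fails.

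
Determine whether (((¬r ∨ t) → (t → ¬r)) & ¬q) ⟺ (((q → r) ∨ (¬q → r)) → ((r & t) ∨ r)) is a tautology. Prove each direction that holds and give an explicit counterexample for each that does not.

Neither implication holds.

(⇒) This fails. Under q = F, t = F, r = F, the left side is true but the right side is false.

(⇐) This fails. Under q = T, t = F, r = T, the left side is false but the right side is true.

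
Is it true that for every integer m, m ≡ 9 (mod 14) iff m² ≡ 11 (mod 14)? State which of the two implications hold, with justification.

(⇒) Suppose m ≡ 9 (mod 14). Write m = 14j + 9. Then (14j + 9)² = 196j² + 252j + 81 = 14(14j² + 18j + 5) + 11, so m² ≡ 11 (mod 14).

(⇐) This fails: take m = 5. Then 5² = 25 ≡ 11 (mod 14), yet 5 ≡ 5 (mod 14), not 9.

The forward direction holds; the converse fails.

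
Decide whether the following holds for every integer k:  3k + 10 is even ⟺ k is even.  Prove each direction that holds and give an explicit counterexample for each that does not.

(⟹) Suppose 3k + 10 is even. Since 3 is odd, 3k and k have the same parity, so 3k + 10 ≡ k + 10 (mod 2). As 10 is even, 3k + 10 is even exactly when k is even. Thus k is even.

(⟸) Conversely, suppose k is even; write k = 2j. Then 3k + 10 = 3·(2j) + 10 = 2·3j + 10, which is even.

Equivalent; both directions hold.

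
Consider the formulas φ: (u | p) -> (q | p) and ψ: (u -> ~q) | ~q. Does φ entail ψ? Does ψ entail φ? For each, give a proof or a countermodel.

Both directions fail.

(⇒) This fails. Under p = F, q = T, u = T, the left side is true but the right side is false.

(⇐) This fails. Under p = F, q = F, u = T, the left side is false but the right side is true.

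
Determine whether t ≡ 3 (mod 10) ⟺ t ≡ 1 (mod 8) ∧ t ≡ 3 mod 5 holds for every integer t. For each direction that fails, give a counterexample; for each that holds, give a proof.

The forward direction fails; the converse holds.

[⇒] This fails: t = 3 gives 3 ≡ 3 (mod 10) but 3 ≡ 3 (mod 8), so the conjunction on the right does not hold.

[⇐] Conversely, if t ≡ 1 (mod 8) and t ≡ 3 (mod 5), then by the Chinese remainder theorem t ≡ 33 (mod 40). Since 33 ≡ 3 (mod 10) and 10 ∣ 40, we get t ≡ 3 (mod 10).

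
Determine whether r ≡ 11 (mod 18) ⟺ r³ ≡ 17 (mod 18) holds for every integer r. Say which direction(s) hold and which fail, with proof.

(⟹) Suppose r ≡ 11 (mod 18). Write r = 18j + 11. Then (18j + 11)³ = 5832j³ + 10692j² + 6534j + 1331 = 18(324j³ + 594j² + 363j + 73) + 17, so r³ ≡ 17 (mod 18).

(⟸) This fails: take r = 5. Then 5³ = 125 ≡ 17 (mod 18), yet 5 ≡ 5 (mod 18), not 11.

Only the forward implication holds.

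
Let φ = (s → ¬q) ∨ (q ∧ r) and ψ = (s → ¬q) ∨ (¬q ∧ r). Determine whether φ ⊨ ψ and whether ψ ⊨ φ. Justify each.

Only the converse holds.

(→) This fails. Under r = T, s = T, q = T, the left side is true but the right side is false.

(←) Assume the antecedent. If s is true, the antecedent forces (r = F, s = T, q = F) or (r = T, s = T, q = F), and (s → ¬q) ∨ (q ∧ r) holds there. If s is false, (s → ¬q) ∨ (q ∧ r) reduces to true regardless of the other variables. Either way (s → ¬q) ∨ (q ∧ r) holds.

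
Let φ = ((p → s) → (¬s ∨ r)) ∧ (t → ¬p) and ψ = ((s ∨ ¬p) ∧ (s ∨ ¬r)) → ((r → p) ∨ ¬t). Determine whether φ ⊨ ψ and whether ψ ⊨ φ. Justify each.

(⇒) fails and (⇐) fails.

(→) This fails. Under t = T, r = T, p = F, s = T, the left side is true but the right side is false.

(←) This fails. Under t = T, r = F, p = T, s = F, the left side is false but the right side is true.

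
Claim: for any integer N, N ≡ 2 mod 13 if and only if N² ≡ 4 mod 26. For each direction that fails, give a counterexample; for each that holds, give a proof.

Forward direction. This fails: take N = 15. Then 15 ≡ 2 (mod 13), but 15² = 225 ≡ 17 (mod 26), not 4.

Converse. This fails: take N = 24. Then 24² = 576 ≡ 4 (mod 26), yet 24 ≡ 11 (mod 13), not 2.

(⇒) fails and (⇐) fails.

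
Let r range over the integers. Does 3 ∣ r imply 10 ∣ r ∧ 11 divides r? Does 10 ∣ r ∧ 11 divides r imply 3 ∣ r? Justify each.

Neither implication holds.

Forward direction. This fails: take r = 3. Certainly 3 ∣ 3, but 10 ∤ 3.

Converse. This fails: take r = 110. Both 10 ∣ 110 and 11 ∣ 110, yet 110 is not a multiple of 3 (since 110 = 36·3 + 2), so 3 ∤ 110.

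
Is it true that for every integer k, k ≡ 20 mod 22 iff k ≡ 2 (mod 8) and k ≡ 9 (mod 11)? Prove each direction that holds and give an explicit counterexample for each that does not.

(⇐) If k ≡ 2 (mod 8) and k ≡ 9 (mod 11), then by the Chinese remainder theorem k ≡ 42 (mod 88). Since 42 ≡ 20 (mod 22) and 22 ∣ 88, we get k ≡ 20 (mod 22).

(⇒) This fails: k = 64 gives 64 ≡ 20 (mod 22) but 64 ≡ 0 (mod 8), so the conjunction on the right does not hold.

Not equivalent: only (⇐) holds.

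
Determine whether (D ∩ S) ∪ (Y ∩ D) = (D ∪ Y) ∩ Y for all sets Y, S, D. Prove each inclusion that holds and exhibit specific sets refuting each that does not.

Neither inclusion holds.

Forward inclusion. This inclusion fails. Take Y = ∅, S = {1}, D = {1}; then 1 ∈ (D ∩ S) ∪ (Y ∩ D) but 1 ∉ (D ∪ Y) ∩ Y.

Reverse inclusion. This inclusion fails. Take Y = {1}, S = ∅, D = ∅; then 1 ∈ (D ∪ Y) ∩ Y but 1 ∉ (D ∩ S) ∪ (Y ∩ D).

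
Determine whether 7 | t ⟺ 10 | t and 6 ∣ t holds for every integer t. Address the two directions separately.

[⇒] This fails: take t = 7. Certainly 7 ∣ 7, but 10 ∤ 7.

[⇐] This fails: take t = 30. Both 10 ∣ 30 and 6 ∣ 30, yet 30 is not a multiple of 7 (since 30 = 4·7 + 2), so 7 ∤ 30.

Neither implication holds.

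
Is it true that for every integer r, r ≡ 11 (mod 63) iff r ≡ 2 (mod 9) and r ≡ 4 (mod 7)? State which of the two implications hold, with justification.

(⟸) If r ≡ 2 (mod 9) and r ≡ 4 (mod 7), then by the Chinese remainder theorem r ≡ 11 (mod 63). This is exactly r ≡ 11 (mod 63).

(⟹) Suppose r ≡ 11 (mod 63); write r = 63j + 11. Since 9 ∣ 63, reducing mod 9 gives r ≡ 11 ≡ 2 (mod 9); since 7 ∣ 63, reducing mod 7 gives r ≡ 11 ≡ 4 (mod 7).

The biconditional holds.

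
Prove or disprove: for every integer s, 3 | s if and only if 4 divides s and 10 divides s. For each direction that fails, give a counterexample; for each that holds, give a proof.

Both directions fail.

(⟹) This fails: take s = 3. Certainly 3 ∣ 3, but 4 ∤ 3.

(⟸) This fails: take s = 20. Both 4 ∣ 20 and 10 ∣ 20, yet 20 is not a multiple of 3 (since 20 = 6·3 + 2), so 3 ∤ 20.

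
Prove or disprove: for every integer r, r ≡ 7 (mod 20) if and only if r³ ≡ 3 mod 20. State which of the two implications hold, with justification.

(→) Suppose r ≡ 7 (mod 20). Write r = 20j + 7. Then (20j + 7)³ = 8000j³ + 8400j² + 2940j + 343 = 20(400j³ + 420j² + 147j + 17) + 3, so r³ ≡ 3 (mod 20).

(←) Conversely, suppose r³ ≡ 3 (mod 20). The only residue r in {0, …, 19} with r³ ≡ 3 (mod 20) is r = 7, so r ≡ 7 (mod 20).

The biconditional holds.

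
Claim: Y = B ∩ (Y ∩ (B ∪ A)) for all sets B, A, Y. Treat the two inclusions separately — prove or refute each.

(⊆) fails; (⊇) holds.

(⟸) Let x ∈ B ∩ (Y ∩ (B ∪ A)). Then either x ∈ B ∩ Y and x ∉ A; or x ∈ B ∩ A ∩ Y. In each case x ∈ Y, so B ∩ (Y ∩ (B ∪ A)) ⊆ Y.

(⟹) This inclusion fails. Take B = ∅, A = ∅, Y = {1}; then 1 ∈ Y but 1 ∉ B ∩ (Y ∩ (B ∪ A)).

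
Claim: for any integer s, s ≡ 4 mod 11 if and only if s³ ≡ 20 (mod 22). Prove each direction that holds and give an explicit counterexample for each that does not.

Forward direction. This fails: take s = 15. Then 15 ≡ 4 (mod 11), but 15³ = 3375 ≡ 9 (mod 22), not 20.

Converse. The residues r modulo 22 with r³ ≡ 20 (mod 22) are exactly {4}, and each is ≡ 4 (mod 11).

Only the converse holds.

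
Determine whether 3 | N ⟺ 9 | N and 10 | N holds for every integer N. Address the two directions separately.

Forward direction. This fails: take N = 3. Certainly 3 ∣ 3, but 9 ∤ 3.

Converse. Suppose 9 ∣ N and 10 ∣ N. Any common multiple of 9 and 10 is a multiple of their lcm; here gcd(9, 10) = 1, so lcm(9, 10) = 9·10 = 90, so 90 ∣ N. Since 3 ∣ 90, it follows that 3 ∣ N.

Only the reverse direction holds.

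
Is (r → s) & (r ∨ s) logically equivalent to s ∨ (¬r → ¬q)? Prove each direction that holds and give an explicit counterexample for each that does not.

The forward direction holds; the converse fails.

Converse. This fails. Under r = F, q = F, s = F, the left side is false but the right side is true.

Forward direction. Assume the antecedent. If r is true, s ∨ (¬r → ¬q) reduces to true regardless of the other variables. If r is false, the antecedent forces (r = F, q = F, s = T) or (r = F, q = T, s = T), and s ∨ (¬r → ¬q) holds there. Either way s ∨ (¬r → ¬q) holds.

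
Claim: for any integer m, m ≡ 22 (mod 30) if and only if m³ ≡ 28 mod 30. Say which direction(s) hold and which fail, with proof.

[⇐] Suppose m³ ≡ 28 (mod 30). The only residue r in {0, …, 29} with r³ ≡ 28 (mod 30) is r = 22, so m ≡ 22 (mod 30).

[⇒] Suppose m ≡ 22 (mod 30). Write m = 30j + 22. Then (30j + 22)³ = 27000j³ + 59400j² + 43560j + 10648 = 30(900j³ + 1980j² + 1452j + 354) + 28, so m³ ≡ 28 (mod 30).

The biconditional holds.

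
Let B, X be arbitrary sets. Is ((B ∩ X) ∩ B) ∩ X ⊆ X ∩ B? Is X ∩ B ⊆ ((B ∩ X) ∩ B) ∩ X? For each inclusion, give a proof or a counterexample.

The two sets are equal.

(⊆) Let x ∈ ((B ∩ X) ∩ B) ∩ X. Then x ∈ B ∩ X, from which x ∈ X ∩ B.

(⊇) Let x ∈ X ∩ B. Then x ∈ B ∩ X, from which x ∈ ((B ∩ X) ∩ B) ∩ X.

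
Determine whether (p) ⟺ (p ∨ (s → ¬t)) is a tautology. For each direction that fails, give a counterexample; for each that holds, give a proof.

Only the forward direction holds.

Forward direction. Assume the antecedent. If p is true, p ∨ (s → ¬t) reduces to true regardless of the other variables. If p is false, the antecedent cannot hold. Either way p ∨ (s → ¬t) holds.

Converse. This fails. Under p = F, t = F, s = F, the left side is false but the right side is true.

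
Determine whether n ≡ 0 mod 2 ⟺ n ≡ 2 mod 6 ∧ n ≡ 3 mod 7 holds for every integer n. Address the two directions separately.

[⇒] This fails: n = 0 gives 0 ≡ 0 (mod 2) but 0 ≡ 0 (mod 6), so the conjunction on the right does not hold.

[⇐] Conversely, if n ≡ 2 (mod 6) and n ≡ 3 (mod 7), then by the Chinese remainder theorem n ≡ 38 (mod 42). Since 38 ≡ 0 (mod 2) and 2 ∣ 42, we get n ≡ 0 (mod 2).

Only the reverse direction holds.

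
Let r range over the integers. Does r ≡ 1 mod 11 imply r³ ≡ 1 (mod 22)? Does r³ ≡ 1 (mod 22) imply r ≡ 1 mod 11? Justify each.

Only the reverse direction holds.

Forward direction. This fails: take r = 12. Then 12 ≡ 1 (mod 11), but 12³ = 1728 ≡ 12 (mod 22), not 1.

Converse. The residues r modulo 22 with r³ ≡ 1 (mod 22) are exactly {1}, and each is ≡ 1 (mod 11).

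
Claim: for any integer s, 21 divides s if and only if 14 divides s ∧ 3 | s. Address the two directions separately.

(⇒) fails; (⇐) holds.

(→) This fails: take s = 21. Certainly 21 ∣ 21, but 14 ∤ 21.

(←) Suppose 14 ∣ s and 3 ∣ s. Any common multiple of 14 and 3 is a multiple of their lcm; here gcd(14, 3) = 1, so lcm(14, 3) = 14·3 = 42, so 42 ∣ s. Since 21 ∣ 42, it follows that 21 ∣ s.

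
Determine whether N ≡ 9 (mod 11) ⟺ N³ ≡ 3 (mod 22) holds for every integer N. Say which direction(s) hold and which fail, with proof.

The forward direction fails; the converse holds.

(⟸) The residues r modulo 22 with r³ ≡ 3 (mod 22) are exactly {9}, and each is ≡ 9 (mod 11).

(⟹) This fails: take N = 20. Then 20 ≡ 9 (mod 11), but 20³ = 8000 ≡ 14 (mod 22), not 3.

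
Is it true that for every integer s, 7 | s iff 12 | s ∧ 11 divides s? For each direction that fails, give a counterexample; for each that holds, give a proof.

(→) This fails: take s = 7. Certainly 7 ∣ 7, but 12 ∤ 7.

(←) This fails: take s = 132. Both 12 ∣ 132 and 11 ∣ 132, yet 132 is not a multiple of 7 (since 132 = 18·7 + 6), so 7 ∤ 132.

Both directions fail.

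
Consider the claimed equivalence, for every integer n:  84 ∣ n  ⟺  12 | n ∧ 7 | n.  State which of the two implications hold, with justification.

(→) If 84 ∣ n, write n = 84q. Since 84 = 7·12, n = 12·(7q), so 12 ∣ n; and since 84 = 12·7, n = 7·(12q), so 7 ∣ n.

(←) Suppose 12 ∣ n and 7 ∣ n. Any common multiple of 12 and 7 is a multiple of their lcm; here gcd(12, 7) = 1, so lcm(12, 7) = 12·7 = 84, so 84 ∣ n.

Equivalent; both directions hold.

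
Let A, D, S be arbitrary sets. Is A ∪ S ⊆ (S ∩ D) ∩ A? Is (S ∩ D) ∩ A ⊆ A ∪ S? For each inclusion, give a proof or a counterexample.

(⟹) This inclusion fails. Take A = {1}, D = ∅, S = ∅; then 1 ∈ A ∪ S but 1 ∉ (S ∩ D) ∩ A.

(⟸) Let x ∈ (S ∩ D) ∩ A. Then x ∈ A ∩ D ∩ S, from which x ∈ A ∪ S.

Only the reverse inclusion holds.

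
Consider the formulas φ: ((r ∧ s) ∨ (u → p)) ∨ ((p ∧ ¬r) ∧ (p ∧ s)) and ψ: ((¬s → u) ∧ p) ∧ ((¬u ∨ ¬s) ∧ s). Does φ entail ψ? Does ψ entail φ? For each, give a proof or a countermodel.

(→) This fails. Under u = F, s = F, r = F, p = F, the left side is true but the right side is false.

(←) Assume the antecedent. If u is true, the antecedent cannot hold. If u is false, the consequent reduces to true regardless of the other variables. Either way the consequent holds.

Not equivalent: only (⇐) holds.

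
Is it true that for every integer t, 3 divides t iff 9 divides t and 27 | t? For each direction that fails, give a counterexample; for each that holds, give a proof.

The forward direction fails; the converse holds.

(⟹) This fails: take t = 3. Certainly 3 ∣ 3, but 9 ∤ 3.

(⟸) Suppose 9 ∣ t and 27 ∣ t. Any common multiple of 9 and 27 is a multiple of their lcm; here lcm(9, 27) = 9·27/gcd(9, 27) = 243/9 = 27, so 27 ∣ t. Since 3 ∣ 27, it follows that 3 ∣ t.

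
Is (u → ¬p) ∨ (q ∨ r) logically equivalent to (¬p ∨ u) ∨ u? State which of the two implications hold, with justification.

Neither implication holds.

(⟹) This fails. Under q = F, r = F, p = T, u = F, the left side is true but the right side is false.

(⟸) This fails. Under q = F, r = F, p = T, u = T, the left side is false but the right side is true.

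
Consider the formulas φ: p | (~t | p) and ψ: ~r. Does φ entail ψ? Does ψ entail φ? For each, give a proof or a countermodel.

Neither direction holds.

(→) This fails. Under t = F, r = T, p = F, the left side is true but the right side is false.

(←) This fails. Under t = T, r = F, p = F, the left side is false but the right side is true.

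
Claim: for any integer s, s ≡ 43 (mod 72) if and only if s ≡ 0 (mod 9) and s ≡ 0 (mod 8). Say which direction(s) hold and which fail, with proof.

(→) This fails: s = 43 gives 43 ≡ 43 (mod 72) but 43 ≡ 7 (mod 9), so the conjunction on the right does not hold.

(←) This fails: s = 0 satisfies both congruences on the right (0 ≡ 0 mod 9 and 0 ≡ 0 mod 8) yet 0 ≡ 0 (mod 72), not 43.

(⇒) fails and (⇐) fails.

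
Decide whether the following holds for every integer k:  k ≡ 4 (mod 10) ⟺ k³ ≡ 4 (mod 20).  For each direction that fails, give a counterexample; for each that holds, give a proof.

Equivalent; both directions hold.

Forward direction. Suppose k ≡ 4 (mod 10). Working modulo 20, k ∈ {4, 14}; for each such r, r³ ≡ 4 (mod 20).

Converse. The residues r modulo 20 with r³ ≡ 4 (mod 20) are exactly {4, 14}, and each is ≡ 4 (mod 10).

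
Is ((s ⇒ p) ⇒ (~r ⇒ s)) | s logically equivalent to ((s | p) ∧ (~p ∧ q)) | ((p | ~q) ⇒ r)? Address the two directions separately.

Both directions fail.

(→) This fails. Under q = F, p = F, r = F, s = T, the left side is true but the right side is false.

(←) This fails. Under q = T, p = F, r = F, s = F, the left side is false but the right side is true.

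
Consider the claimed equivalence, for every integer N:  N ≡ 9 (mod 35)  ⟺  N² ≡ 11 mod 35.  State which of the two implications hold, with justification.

Only the forward implication holds.

[⇐] This fails: take N = 16. Then 16² = 256 ≡ 11 (mod 35), yet 16 ≡ 16 (mod 35), not 9.

[⇒] Suppose N ≡ 9 (mod 35). Write N = 35j + 9. Then (35j + 9)² = 1225j² + 630j + 81 = 35(35j² + 18j + 2) + 11, so N² ≡ 11 (mod 35).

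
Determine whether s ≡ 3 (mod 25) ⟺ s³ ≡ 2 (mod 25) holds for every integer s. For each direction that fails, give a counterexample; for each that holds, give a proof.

Both directions hold.

[⇐] Suppose s³ ≡ 2 (mod 25). The only residue r in {0, …, 24} with r³ ≡ 2 (mod 25) is r = 3, so s ≡ 3 (mod 25).

[⇒] Suppose s ≡ 3 (mod 25). Write s = 25j + 3. Then (25j + 3)³ = 15625j³ + 5625j² + 675j + 27 = 25(625j³ + 225j² + 27j + 1) + 2, so s³ ≡ 2 (mod 25).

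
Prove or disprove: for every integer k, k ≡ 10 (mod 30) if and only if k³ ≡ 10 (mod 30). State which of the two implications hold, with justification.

The biconditional holds.

(⇒) Suppose k ≡ 10 (mod 30). Write k = 30j + 10. Then (30j + 10)³ = 27000j³ + 27000j² + 9000j + 1000 = 30(900j³ + 900j² + 300j + 33) + 10, so k³ ≡ 10 (mod 30).

(⇐) Conversely, suppose k³ ≡ 10 (mod 30). The only residue r in {0, …, 29} with r³ ≡ 10 (mod 30) is r = 10, so k ≡ 10 (mod 30).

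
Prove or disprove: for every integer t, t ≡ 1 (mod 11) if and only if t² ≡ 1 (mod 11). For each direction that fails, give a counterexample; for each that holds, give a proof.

Not equivalent: only (⇒) holds.

Converse. This fails: take t = 10. Then 10² = 100 ≡ 1 (mod 11), yet 10 ≡ 10 (mod 11), not 1.

Forward direction. Suppose t ≡ 1 (mod 11). Write t = 11j + 1. Then (11j + 1)² = 121j² + 22j + 1 = 11(11j² + 2j) + 1, so t² ≡ 1 (mod 11).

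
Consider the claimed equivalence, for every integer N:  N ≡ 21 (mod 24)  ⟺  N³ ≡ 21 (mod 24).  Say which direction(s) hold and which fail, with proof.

Both directions hold; the statement is true.

[⇐] Suppose N³ ≡ 21 (mod 24). The only residue r in {0, …, 23} with r³ ≡ 21 (mod 24) is r = 21, so N ≡ 21 (mod 24).

[⇒] Suppose N ≡ 21 (mod 24). Write N = 24j + 21. Then (24j + 21)³ = 13824j³ + 36288j² + 31752j + 9261 = 24(576j³ + 1512j² + 1323j + 385) + 21, so N³ ≡ 21 (mod 24).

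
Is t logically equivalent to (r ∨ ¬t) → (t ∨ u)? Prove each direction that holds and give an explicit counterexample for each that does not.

(⟹) Assume the antecedent. If t is true, (r ∨ ¬t) → (t ∨ u) reduces to true regardless of the other variables. If t is false, the antecedent cannot hold. Either way (r ∨ ¬t) → (t ∨ u) holds.

(⟸) This fails. Under t = F, u = T, r = F, the left side is false but the right side is true.

(⇒) holds; (⇐) fails.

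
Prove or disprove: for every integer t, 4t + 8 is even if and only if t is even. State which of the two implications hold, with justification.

(⟹) This fails: take t = 3. Then 4t + 8 = 20, which is even, yet t = 3 is odd, not even.

(⟸) Suppose t is even. Since 4 is even, 4t is even for every t, so 4t + 8 has the same parity as 8, which is even. Hence 4t + 8 is even.

The forward direction fails; the converse holds.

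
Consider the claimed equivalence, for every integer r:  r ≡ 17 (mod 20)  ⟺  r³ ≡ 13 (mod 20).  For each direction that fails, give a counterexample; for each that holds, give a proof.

Both implications hold.

(←) Suppose r³ ≡ 13 (mod 20). The only residue r in {0, …, 19} with r³ ≡ 13 (mod 20) is r = 17, so r ≡ 17 (mod 20).

(→) Suppose r ≡ 17 (mod 20). Write r = 20j + 17. Then (20j + 17)³ = 8000j³ + 20400j² + 17340j + 4913 = 20(400j³ + 1020j² + 867j + 245) + 13, so r³ ≡ 13 (mod 20).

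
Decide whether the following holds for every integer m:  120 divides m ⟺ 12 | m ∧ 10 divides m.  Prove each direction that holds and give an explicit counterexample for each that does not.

(⇒) If 120 ∣ m, write m = 120q. Since 120 = 10·12, m = 12·(10q), so 12 ∣ m; and since 120 = 12·10, m = 10·(12q), so 10 ∣ m.

(⇐) This fails: take m = 60. Both 12 ∣ 60 and 10 ∣ 60, yet 60 is not a multiple of 120 (since 60 = 0·120 + 60), so 120 ∤ 60.

Only the forward direction holds.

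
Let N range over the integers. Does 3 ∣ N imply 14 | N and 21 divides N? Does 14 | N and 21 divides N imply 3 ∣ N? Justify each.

(→) This fails: take N = 3. Certainly 3 ∣ 3, but 14 ∤ 3.

(←) Suppose 14 ∣ N and 21 ∣ N. Any common multiple of 14 and 21 is a multiple of their lcm; here lcm(14, 21) = 14·21/gcd(14, 21) = 294/7 = 42, so 42 ∣ N. Since 3 ∣ 42, it follows that 3 ∣ N.

Only the converse holds.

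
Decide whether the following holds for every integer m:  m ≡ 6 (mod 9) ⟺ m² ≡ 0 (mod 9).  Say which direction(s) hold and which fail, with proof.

Forward direction. Suppose m ≡ 6 (mod 9). Write m = 9j + 6. Then (9j + 6)² = 81j² + 108j + 36 = 9(9j² + 12j + 4) + 0, so m² ≡ 0 (mod 9).

Converse. This fails: take m = 0. Then 0² = 0 ≡ 0 (mod 9), yet 0 ≡ 0 (mod 9), not 6.

Only the forward direction holds.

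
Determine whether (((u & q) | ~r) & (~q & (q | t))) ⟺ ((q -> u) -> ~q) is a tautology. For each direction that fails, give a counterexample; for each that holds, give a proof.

(⇒) Assume the antecedent. If q is true, the antecedent cannot hold. If q is false, (q -> u) -> ~q reduces to true regardless of the other variables. Either way (q -> u) -> ~q holds.

(⇐) This fails. Under q = F, t = F, r = F, u = F, the left side is false but the right side is true.

Only the forward implication holds.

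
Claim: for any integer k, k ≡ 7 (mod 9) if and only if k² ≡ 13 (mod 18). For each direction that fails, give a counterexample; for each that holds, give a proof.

[⇒] This fails: take k = 16. Then 16 ≡ 7 (mod 9), but 16² = 256 ≡ 4 (mod 18), not 13.

[⇐] This fails: take k = 11. Then 11² = 121 ≡ 13 (mod 18), yet 11 ≡ 2 (mod 9), not 7.

Neither implication holds.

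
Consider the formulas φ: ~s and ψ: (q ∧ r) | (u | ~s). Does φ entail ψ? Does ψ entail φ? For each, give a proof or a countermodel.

(⇒) Assume the antecedent. If s is true, the antecedent cannot hold. If s is false, (q ∧ r) | (u | ~s) reduces to true regardless of the other variables. Either way (q ∧ r) | (u | ~s) holds.

(⇐) This fails. Under r = F, u = T, s = T, q = F, the left side is false but the right side is true.

The forward direction holds; the converse fails.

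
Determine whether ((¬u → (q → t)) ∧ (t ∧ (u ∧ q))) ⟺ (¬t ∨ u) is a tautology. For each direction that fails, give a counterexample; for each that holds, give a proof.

(⟹) Assume the antecedent. If q is true, the antecedent forces (q = T, t = T, u = T), and ¬t ∨ u holds there. If q is false, the antecedent cannot hold. Either way ¬t ∨ u holds.

(⟸) This fails. Under q = F, t = F, u = F, the left side is false but the right side is true.

The forward direction holds; the converse fails.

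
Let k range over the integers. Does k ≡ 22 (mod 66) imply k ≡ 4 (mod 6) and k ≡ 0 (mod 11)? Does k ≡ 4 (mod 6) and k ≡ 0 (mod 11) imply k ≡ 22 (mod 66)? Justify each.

Both implications hold.

[⇒] Suppose k ≡ 22 (mod 66); write k = 66j + 22. Since 6 ∣ 66, reducing mod 6 gives k ≡ 22 ≡ 4 (mod 6); since 11 ∣ 66, reducing mod 11 gives k ≡ 22 ≡ 0 (mod 11).

[⇐] Conversely, if k ≡ 4 (mod 6) and k ≡ 0 (mod 11), then by the Chinese remainder theorem k ≡ 22 (mod 66). This is exactly k ≡ 22 (mod 66).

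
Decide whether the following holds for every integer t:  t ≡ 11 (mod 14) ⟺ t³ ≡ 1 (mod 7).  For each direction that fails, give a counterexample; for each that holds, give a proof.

(⇒) Suppose t ≡ 11 (mod 14). Then t³ ≡ 11³ = 1331 (mod 14), and since 7 ∣ 14, also t³ ≡ 1 (mod 7).

(⇐) This fails: take t = 1. Then 1³ = 1 ≡ 1 (mod 7), yet 1 ≡ 1 (mod 14), not 11.

The forward direction holds; the converse fails.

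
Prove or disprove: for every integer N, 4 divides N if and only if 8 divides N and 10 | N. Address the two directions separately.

(⇒) fails; (⇐) holds.

Forward direction. This fails: take N = 4. Certainly 4 ∣ 4, but 8 ∤ 4.

Converse. Suppose 8 ∣ N and 10 ∣ N. Any common multiple of 8 and 10 is a multiple of their lcm; here lcm(8, 10) = 8·10/gcd(8, 10) = 80/2 = 40, so 40 ∣ N. Since 4 ∣ 40, it follows that 4 ∣ N.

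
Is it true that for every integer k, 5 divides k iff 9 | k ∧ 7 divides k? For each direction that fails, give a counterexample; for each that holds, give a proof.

(⟹) This fails: take k = 5. Certainly 5 ∣ 5, but 9 ∤ 5.

(⟸) This fails: take k = 63. Both 9 ∣ 63 and 7 ∣ 63, yet 63 is not a multiple of 5 (since 63 = 12·5 + 3), so 5 ∤ 63.

Neither direction holds.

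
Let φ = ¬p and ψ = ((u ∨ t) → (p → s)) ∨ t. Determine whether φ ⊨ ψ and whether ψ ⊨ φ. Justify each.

The forward direction holds; the converse fails.

[⇒] Assume the antecedent. If p is true, the antecedent cannot hold. If p is false, ((u ∨ t) → (p → s)) ∨ t reduces to true regardless of the other variables. Either way ((u ∨ t) → (p → s)) ∨ t holds.

[⇐] This fails. Under t = F, s = F, p = T, u = F, the left side is false but the right side is true.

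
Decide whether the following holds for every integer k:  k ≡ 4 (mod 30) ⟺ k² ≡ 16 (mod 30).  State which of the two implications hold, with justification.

Not equivalent: only (⇒) holds.

(←) This fails: take k = 14. Then 14² = 196 ≡ 16 (mod 30), yet 14 ≡ 14 (mod 30), not 4.

(→) Suppose k ≡ 4 (mod 30). Write k = 30j + 4. Then (30j + 4)² = 900j² + 240j + 16 = 30(30j² + 8j) + 16, so k² ≡ 16 (mod 30).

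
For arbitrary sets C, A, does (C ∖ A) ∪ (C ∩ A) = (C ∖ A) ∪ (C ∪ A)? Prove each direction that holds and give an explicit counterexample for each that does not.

Reverse inclusion. This inclusion fails. Take C = ∅, A = {1}; then 1 ∈ (C ∖ A) ∪ (C ∪ A) but 1 ∉ (C ∖ A) ∪ (C ∩ A).

Forward inclusion. Let x ∈ (C ∖ A) ∪ (C ∩ A). Then either x ∈ C and x ∉ A; or x ∈ C ∩ A. In each case x ∈ (C ∖ A) ∪ (C ∪ A), so (C ∖ A) ∪ (C ∩ A) ⊆ (C ∖ A) ∪ (C ∪ A).

(⊆) holds; (⊇) fails.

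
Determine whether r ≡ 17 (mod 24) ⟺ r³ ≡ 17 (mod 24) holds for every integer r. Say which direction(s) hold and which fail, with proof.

Equivalent; both directions hold.

Converse. Suppose r³ ≡ 17 (mod 24). The only residue r in {0, …, 23} with r³ ≡ 17 (mod 24) is r = 17, so r ≡ 17 (mod 24).

Forward direction. Suppose r ≡ 17 (mod 24). Write r = 24j + 17. Then (24j + 17)³ = 13824j³ + 29376j² + 20808j + 4913 = 24(576j³ + 1224j² + 867j + 204) + 17, so r³ ≡ 17 (mod 24).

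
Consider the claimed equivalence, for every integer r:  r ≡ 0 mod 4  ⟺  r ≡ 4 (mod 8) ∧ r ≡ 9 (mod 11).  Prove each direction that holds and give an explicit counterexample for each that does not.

Converse. If r ≡ 4 (mod 8) and r ≡ 9 (mod 11), then by the Chinese remainder theorem r ≡ 20 (mod 88). Since 20 ≡ 0 (mod 4) and 4 ∣ 88, we get r ≡ 0 (mod 4).

Forward direction. This fails: r = 0 gives 0 ≡ 0 (mod 4) but 0 ≡ 0 (mod 8), so the conjunction on the right does not hold.

(⇒) fails; (⇐) holds.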